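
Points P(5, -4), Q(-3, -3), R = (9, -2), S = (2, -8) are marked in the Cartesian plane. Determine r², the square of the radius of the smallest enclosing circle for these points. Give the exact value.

A smallest enclosing disk is always determined by at most three of the input points on its boundary.
The farthest pair is Q–R with squared distance 145. The circle on this segment as diameter has centre (3, -2.5) and r² = 145/4 = 36.25.
Check P: distance² to centre = 6.25 ≤ 36.25, so it lies inside.
All remaining points lie in this disk, and no smaller disk contains both endpoints, so this is the minimum enclosing circle.

36.25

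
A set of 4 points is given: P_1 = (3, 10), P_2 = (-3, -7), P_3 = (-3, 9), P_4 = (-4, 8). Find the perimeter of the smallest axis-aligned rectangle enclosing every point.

Width = max x − min x = 3 − (-4) = 7.
Height = max y − min y = 10 − (-7) = 17.
Perimeter = 2(7 + 17) = 48.

48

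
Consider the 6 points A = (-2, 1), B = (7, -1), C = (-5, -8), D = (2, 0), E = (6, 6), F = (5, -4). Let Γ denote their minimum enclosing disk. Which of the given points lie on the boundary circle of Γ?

By Welzl's lemma the MEC is supported by two points (diametrically opposite) or three points (on a circumcircle).
The farthest pair is C–E with squared distance 317. The circle on this segment as diameter has centre (0.5, -1) and r² = 317/4 = 79.25.
Check A: distance² to centre = 10.25 ≤ 79.25, so it lies inside.
All remaining points lie in this disk, and no smaller disk contains both endpoints, so this is the minimum enclosing circle.
The points at distance exactly r from the centre are C, E — 2 points.

C, E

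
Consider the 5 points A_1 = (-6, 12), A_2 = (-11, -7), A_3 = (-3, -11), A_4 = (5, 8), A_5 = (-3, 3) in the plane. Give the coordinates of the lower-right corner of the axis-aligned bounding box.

(5, -11)

x-range [-11, 5], y-range [-11, 12].
The lower-right corner is (5, -11).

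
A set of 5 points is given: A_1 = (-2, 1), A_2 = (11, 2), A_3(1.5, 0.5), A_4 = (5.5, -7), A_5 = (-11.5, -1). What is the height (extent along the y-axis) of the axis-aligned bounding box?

9

max y = 2, min y = -7, so height = 9.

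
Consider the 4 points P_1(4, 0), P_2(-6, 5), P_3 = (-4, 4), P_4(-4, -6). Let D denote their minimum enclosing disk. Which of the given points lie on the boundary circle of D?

P_1, P_2, P_4

The minimum enclosing circle of a finite set is fixed by two of the points (as a diameter) or three (as a circumcircle).
The minimum enclosing circle is determined by three boundary points: P_1, P_2, P_4.
Their circumcentre is (-2.25, 0) with r² = 39.0625.
The farthest remaining point P_3 is at distance² 19.0625 ≤ 39.0625.
The points at distance exactly r from the centre are P_1, P_2, P_4 — 3 points.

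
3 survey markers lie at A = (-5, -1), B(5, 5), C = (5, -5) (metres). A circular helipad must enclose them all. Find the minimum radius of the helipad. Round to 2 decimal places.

Side lengths²: AB² = 136, AC² = 116, BC² = 100.
Since AB² = 136 < 116 + 100 = 216, the triangle is acute, so the smallest enclosing circle is the circumcircle.
Circumcentre = (1.2, 0), r² = 39.44.
r = √(39.44) ≈ 6.28.

6.28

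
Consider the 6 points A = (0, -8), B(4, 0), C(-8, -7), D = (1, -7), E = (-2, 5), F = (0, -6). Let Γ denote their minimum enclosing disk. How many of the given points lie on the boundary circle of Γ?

3

A smallest enclosing disk is always determined by at most three of the input points on its boundary.
The minimum enclosing circle is determined by three boundary points: B, C, E.
Their circumcentre is (-48/17, -71/34) with r² = 58865/1156.
The farthest remaining point A is at distance² 49617/1156 ≤ 58865/1156.
The points at distance exactly r from the centre are B, C, E — 3 points.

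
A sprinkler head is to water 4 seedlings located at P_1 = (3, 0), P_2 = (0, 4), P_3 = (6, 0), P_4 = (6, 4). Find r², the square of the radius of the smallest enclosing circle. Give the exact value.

The farthest pair is P_2–P_3 with squared distance 52. The circle on this segment as diameter has centre (3, 2) and r² = 52/4 = 13.
Check P_1: distance² to centre = 4 ≤ 13, so it lies inside.
All remaining points lie in this disk, and no smaller disk contains both endpoints, so this is the minimum enclosing circle.

13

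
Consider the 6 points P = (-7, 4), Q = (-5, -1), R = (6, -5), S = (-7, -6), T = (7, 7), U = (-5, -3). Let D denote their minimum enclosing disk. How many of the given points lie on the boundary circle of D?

The farthest pair is S–T with squared distance 365. The circle on this segment as diameter has centre (0, 0.5) and r² = 365/4 = 91.25.
Check P: distance² to centre = 61.25 ≤ 91.25, so it lies inside.
All remaining points lie in this disk, and no smaller disk contains both endpoints, so this is the minimum enclosing circle.
The points at distance exactly r from the centre are S, T — 2 points.

2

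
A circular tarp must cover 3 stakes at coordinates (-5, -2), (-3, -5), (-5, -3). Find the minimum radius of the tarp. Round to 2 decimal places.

Call the three points A, B, C in the order given.
Side lengths²: AB² = 13, AC² = 1, BC² = 8.
Since AB² = 13 ≥ 8 + 1 = 9, the angle opposite AB is not acute, so the smallest enclosing circle has AB as diameter.
Centre = midpoint of AB = (-4, -3.5), r² = 13/4 = 3.25.
r = √(3.25) ≈ 1.80.

1.80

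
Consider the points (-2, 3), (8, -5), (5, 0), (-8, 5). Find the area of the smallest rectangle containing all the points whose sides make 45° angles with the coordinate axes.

104

In coordinates u = x + y, v = x − y the rectangle is axis-aligned; the map (x,y)→(u,v) scales areas by 2.
u-values: 1, 3, 5, -3; range = 5 − (-3) = 8.
v-values: -5, 13, 5, -13; range = 13 − (-13) = 26.
Area = (8 × 26) / 2 = 104.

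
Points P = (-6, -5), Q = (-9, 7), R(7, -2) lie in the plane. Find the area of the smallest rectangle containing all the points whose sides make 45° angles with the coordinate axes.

200

In coordinates u = x + y, v = x − y the rectangle is axis-aligned; the map (x,y)→(u,v) scales areas by 2.
u-values: -11, -2, 5; range = 5 − (-11) = 16.
v-values: -1, -16, 9; range = 9 − (-16) = 25.
Area = (16 × 25) / 2 = 200.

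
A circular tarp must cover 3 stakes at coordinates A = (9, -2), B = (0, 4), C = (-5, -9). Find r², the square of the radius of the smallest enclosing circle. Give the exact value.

6305/98

Side lengths²: AB² = 117, AC² = 245, BC² = 194.
Since AC² = 245 < 194 + 117 = 311, the triangle is acute, so the smallest enclosing circle is the circumcircle.
Circumcentre = (17/14, -55/14), r² = 6305/98.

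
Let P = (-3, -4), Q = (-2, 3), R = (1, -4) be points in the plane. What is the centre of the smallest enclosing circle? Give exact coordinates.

Side lengths²: PQ² = 50, PR² = 16, QR² = 58.
Since QR² = 58 < 50 + 16 = 66, the triangle is acute, so the smallest enclosing circle is the circumcircle.
Circumcentre = (-1, -5/7), r² = 725/49.
Centre = (-1, -5/7).

(-1, -5/7)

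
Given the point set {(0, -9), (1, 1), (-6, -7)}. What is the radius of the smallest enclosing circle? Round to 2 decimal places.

5.45

Call the three points A, B, C in the order given.
Side lengths²: AB² = 101, AC² = 40, BC² = 113.
Since BC² = 113 < 101 + 40 = 141, the triangle is acute, so the smallest enclosing circle is the circumcircle.
Circumcentre = (-99/62, -235/62), r² = 57065/1922.
r = √(57065/1922) ≈ 5.45.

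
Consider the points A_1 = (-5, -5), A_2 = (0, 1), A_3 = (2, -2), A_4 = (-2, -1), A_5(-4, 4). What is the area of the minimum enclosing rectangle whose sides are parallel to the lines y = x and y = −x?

66

In coordinates u = x + y, v = x − y the rectangle is axis-aligned; the map (x,y)→(u,v) scales areas by 2.
u-values: -10, 1, 0, -3, 0; range = 1 − (-10) = 11.
v-values: 0, -1, 4, -1, -8; range = 4 − (-8) = 12.
Area = (11 × 12) / 2 = 66.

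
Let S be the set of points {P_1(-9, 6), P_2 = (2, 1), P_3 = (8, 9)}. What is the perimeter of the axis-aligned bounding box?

Width = max x − min x = 8 − (-9) = 17.
Height = max y − min y = 9 − 1 = 8.
Perimeter = 2(17 + 8) = 50.

50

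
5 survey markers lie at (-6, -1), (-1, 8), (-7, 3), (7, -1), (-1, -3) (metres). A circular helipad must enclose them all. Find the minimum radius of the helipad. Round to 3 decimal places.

A smallest enclosing disk is always determined by at most three of the input points on its boundary.
The farthest pair is (-7, 3)–(7, -1) with squared distance 212. The circle on this segment as diameter has centre (0, 1) and r² = 212/4 = 53.
Check (-6, -1): distance² to centre = 40 ≤ 53, so it lies inside.
All remaining points lie in this disk, and no smaller disk contains both endpoints, so this is the minimum enclosing circle.
r = √53 ≈ 7.280.

7.280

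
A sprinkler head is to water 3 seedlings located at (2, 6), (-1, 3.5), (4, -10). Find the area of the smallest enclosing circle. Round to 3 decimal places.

Call the three points A, B, C in the order given.
Side lengths²: AB² = 15.25, AC² = 260, BC² = 207.25.
Since AC² = 260 ≥ 207.25 + 15.25 = 222.5, the angle opposite AC is not acute, so the smallest enclosing circle has AC as diameter.
Centre = midpoint of AC = (3, -2), r² = 260/4 = 65.
Area = π·r² = π·65 ≈ 204.204.

204.204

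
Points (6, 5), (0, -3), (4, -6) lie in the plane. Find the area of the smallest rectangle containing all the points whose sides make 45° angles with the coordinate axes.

63

In coordinates u = x + y, v = x − y the rectangle is axis-aligned; the map (x,y)→(u,v) scales areas by 2.
u-values: 11, -3, -2; range = 11 − (-3) = 14.
v-values: 1, 3, 10; range = 10 − 1 = 9.
Area = (14 × 9) / 2 = 63.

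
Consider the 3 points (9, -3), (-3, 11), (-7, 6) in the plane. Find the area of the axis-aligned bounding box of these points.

x ranges over [-7, 9], width 16.
y ranges over [-3, 11], height 14.
Area = 16 × 14 = 224.

224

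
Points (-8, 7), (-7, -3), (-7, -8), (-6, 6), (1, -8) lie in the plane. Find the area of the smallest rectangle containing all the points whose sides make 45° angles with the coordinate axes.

180

In coordinates u = x + y, v = x − y the rectangle is axis-aligned; the map (x,y)→(u,v) scales areas by 2.
u-values: -1, -10, -15, 0, -7; range = 0 − (-15) = 15.
v-values: -15, -4, 1, -12, 9; range = 9 − (-15) = 24.
Area = (15 × 24) / 2 = 180.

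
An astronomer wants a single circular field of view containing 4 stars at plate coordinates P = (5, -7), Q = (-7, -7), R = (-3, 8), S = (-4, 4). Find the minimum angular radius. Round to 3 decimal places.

By Welzl's lemma the MEC is supported by two points (diametrically opposite) or three points (on a circumcircle).
The minimum enclosing circle is determined by three boundary points: P, Q, R.
Their circumcentre is (-1, -17/30) with r² = 69649/900.
The farthest remaining point S is at distance² 26869/900 ≤ 69649/900.
r = √(69649/900) ≈ 8.797.

8.797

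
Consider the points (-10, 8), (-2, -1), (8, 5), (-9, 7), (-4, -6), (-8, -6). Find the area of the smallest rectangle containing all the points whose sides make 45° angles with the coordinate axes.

283.5

In coordinates u = x + y, v = x − y the rectangle is axis-aligned; the map (x,y)→(u,v) scales areas by 2.
u-values: -2, -3, 13, -2, -10, -14; range = 13 − (-14) = 27.
v-values: -18, -1, 3, -16, 2, -2; range = 3 − (-18) = 21.
Area = (27 × 21) / 2 = 283.5.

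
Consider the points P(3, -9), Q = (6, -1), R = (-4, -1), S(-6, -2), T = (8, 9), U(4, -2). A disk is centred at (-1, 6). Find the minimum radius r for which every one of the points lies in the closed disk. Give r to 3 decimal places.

15.524

The required radius is the distance from (-1, 6) to the farthest point.
Squared distances: 241, 98, 58, 89, 90, 89.
Maximum is 241, attained at P.
r = √241 ≈ 15.524.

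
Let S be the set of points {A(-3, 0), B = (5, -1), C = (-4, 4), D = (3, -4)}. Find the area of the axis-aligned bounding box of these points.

72

x ranges over [-4, 5], width 9.
y ranges over [-4, 4], height 8.
Area = 9 × 8 = 72.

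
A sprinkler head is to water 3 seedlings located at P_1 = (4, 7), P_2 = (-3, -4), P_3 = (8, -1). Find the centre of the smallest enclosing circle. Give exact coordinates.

Side lengths²: P_1P_2² = 170, P_1P_3² = 80, P_2P_3² = 130.
Since P_1P_2² = 170 < 130 + 80 = 210, the triangle is acute, so the smallest enclosing circle is the circumcircle.
Circumcentre = (1.6, 0.8), r² = 44.2.
Centre = (1.6, 0.8).

(1.6, 0.8)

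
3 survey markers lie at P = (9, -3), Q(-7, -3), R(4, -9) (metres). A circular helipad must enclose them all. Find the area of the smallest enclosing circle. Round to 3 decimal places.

201.062

Side lengths²: PQ² = 256, PR² = 61, QR² = 157.
Since PQ² = 256 ≥ 157 + 61 = 218, the angle opposite PQ is not acute, so the smallest enclosing circle has PQ as diameter.
Centre = midpoint of PQ = (1, -3), r² = 256/4 = 64.
Area = π·r² = π·64 ≈ 201.062.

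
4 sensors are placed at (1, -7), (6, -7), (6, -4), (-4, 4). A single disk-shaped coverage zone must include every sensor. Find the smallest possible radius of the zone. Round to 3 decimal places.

A smallest enclosing disk is always determined by at most three of the input points on its boundary.
The farthest pair is (6, -7)–(-4, 4) with squared distance 221. The circle on this segment as diameter has centre (1, -1.5) and r² = 221/4 = 55.25.
Check (1, -7): distance² to centre = 30.25 ≤ 55.25, so it lies inside.
All remaining points lie in this disk, and no smaller disk contains both endpoints, so this is the minimum enclosing circle.
r = √(55.25) ≈ 7.433.

7.433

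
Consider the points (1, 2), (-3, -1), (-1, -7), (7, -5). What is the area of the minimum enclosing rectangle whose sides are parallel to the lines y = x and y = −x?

In coordinates u = x + y, v = x − y the rectangle is axis-aligned; the map (x,y)→(u,v) scales areas by 2.
u-values: 3, -4, -8, 2; range = 3 − (-8) = 11.
v-values: -1, -2, 6, 12; range = 12 − (-2) = 14.
Area = (11 × 14) / 2 = 77.

77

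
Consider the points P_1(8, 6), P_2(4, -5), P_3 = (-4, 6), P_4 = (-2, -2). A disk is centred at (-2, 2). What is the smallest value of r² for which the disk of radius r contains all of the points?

The required radius is the distance from (-2, 2) to the farthest point.
Squared distances: 116, 85, 20, 16.
Maximum is 116, attained at P_1.

116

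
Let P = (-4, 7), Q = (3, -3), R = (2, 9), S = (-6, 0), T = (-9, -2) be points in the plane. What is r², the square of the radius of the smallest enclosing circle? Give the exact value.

A smallest enclosing disk is always determined by at most three of the input points on its boundary.
The minimum enclosing circle is determined by three boundary points: Q, R, T.
Their circumcentre is (-67/26, 67/26) with r² = 21025/338.
The farthest remaining point P is at distance² 7297/338 ≤ 21025/338.

21025/338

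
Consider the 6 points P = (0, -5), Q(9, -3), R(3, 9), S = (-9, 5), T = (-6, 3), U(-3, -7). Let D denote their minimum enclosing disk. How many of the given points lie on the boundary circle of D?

The farthest pair is Q–S with squared distance 388. The circle on this segment as diameter has centre (0, 1) and r² = 388/4 = 97.
Check P: distance² to centre = 36 ≤ 97, so it lies inside.
All remaining points lie in this disk, and no smaller disk contains both endpoints, so this is the minimum enclosing circle.
The points at distance exactly r from the centre are Q, S — 2 points.

2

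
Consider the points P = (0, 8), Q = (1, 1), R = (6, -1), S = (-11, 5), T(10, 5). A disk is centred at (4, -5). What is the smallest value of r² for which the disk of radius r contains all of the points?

325

The required radius is the distance from (4, -5) to the farthest point.
Squared distances: 185, 45, 20, 325, 136.
Maximum is 325, attained at S.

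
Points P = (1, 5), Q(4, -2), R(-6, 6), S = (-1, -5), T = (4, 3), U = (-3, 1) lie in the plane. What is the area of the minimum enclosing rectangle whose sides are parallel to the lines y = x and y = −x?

In coordinates u = x + y, v = x − y the rectangle is axis-aligned; the map (x,y)→(u,v) scales areas by 2.
u-values: 6, 2, 0, -6, 7, -2; range = 7 − (-6) = 13.
v-values: -4, 6, -12, 4, 1, -4; range = 6 − (-12) = 18.
Area = (13 × 18) / 2 = 117.

117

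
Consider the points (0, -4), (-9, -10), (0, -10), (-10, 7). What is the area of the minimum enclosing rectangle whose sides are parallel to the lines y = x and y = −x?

In coordinates u = x + y, v = x − y the rectangle is axis-aligned; the map (x,y)→(u,v) scales areas by 2.
u-values: -4, -19, -10, -3; range = -3 − (-19) = 16.
v-values: 4, 1, 10, -17; range = 10 − (-17) = 27.
Area = (16 × 27) / 2 = 216.

216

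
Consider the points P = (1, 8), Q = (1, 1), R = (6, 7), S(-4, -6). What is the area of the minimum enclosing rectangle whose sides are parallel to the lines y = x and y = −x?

103.5

In coordinates u = x + y, v = x − y the rectangle is axis-aligned; the map (x,y)→(u,v) scales areas by 2.
u-values: 9, 2, 13, -10; range = 13 − (-10) = 23.
v-values: -7, 0, -1, 2; range = 2 − (-7) = 9.
Area = (23 × 9) / 2 = 103.5.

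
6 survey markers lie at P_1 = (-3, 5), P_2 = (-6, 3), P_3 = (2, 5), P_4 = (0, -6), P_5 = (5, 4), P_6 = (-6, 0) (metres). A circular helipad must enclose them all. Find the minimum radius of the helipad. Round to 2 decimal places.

6.36

A smallest enclosing disk is always determined by at most three of the input points on its boundary.
The minimum enclosing circle is determined by three boundary points: P_2, P_4, P_5.
Their circumcentre is (-3/14, 5/14) with r² = 3965/98.
The farthest remaining point P_6 is at distance² 3293/98 ≤ 3965/98.
r = √(3965/98) ≈ 6.36.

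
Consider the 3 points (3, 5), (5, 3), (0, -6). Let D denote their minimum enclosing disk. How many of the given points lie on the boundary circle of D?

2

Call the three points A, B, C in the order given.
Side lengths²: AB² = 8, AC² = 130, BC² = 106.
Since AC² = 130 ≥ 106 + 8 = 114, the angle opposite AC is not acute, so the smallest enclosing circle has AC as diameter.
Centre = midpoint of AC = (1.5, -0.5), r² = 130/4 = 32.5.
The points at distance exactly r from the centre are (3, 5), (0, -6) — 2 points.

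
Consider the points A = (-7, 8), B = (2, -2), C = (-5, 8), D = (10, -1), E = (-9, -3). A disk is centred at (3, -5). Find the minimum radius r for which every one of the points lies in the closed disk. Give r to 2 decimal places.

The required radius is the distance from (3, -5) to the farthest point.
Squared distances: 269, 10, 233, 65, 148.
Maximum is 269, attained at A.
r = √269 ≈ 16.40.

16.40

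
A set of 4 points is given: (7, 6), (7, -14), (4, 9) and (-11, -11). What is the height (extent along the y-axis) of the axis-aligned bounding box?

23

max y = 9, min y = -14, so height = 23.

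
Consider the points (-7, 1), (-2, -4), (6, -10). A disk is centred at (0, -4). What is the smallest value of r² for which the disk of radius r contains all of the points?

The required radius is the distance from (0, -4) to the farthest point.
Squared distances: 74, 4, 72.
Maximum is 74, attained at (-7, 1).

74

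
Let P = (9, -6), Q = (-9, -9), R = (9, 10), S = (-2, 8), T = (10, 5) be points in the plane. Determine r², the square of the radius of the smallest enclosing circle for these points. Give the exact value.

By Welzl's lemma the MEC is supported by two points (diametrically opposite) or three points (on a circumcircle).
The farthest pair is Q–R with squared distance 685. The circle on this segment as diameter has centre (0, 0.5) and r² = 685/4 = 171.25.
Check P: distance² to centre = 123.25 ≤ 171.25, so it lies inside.
All remaining points lie in this disk, and no smaller disk contains both endpoints, so this is the minimum enclosing circle.

171.25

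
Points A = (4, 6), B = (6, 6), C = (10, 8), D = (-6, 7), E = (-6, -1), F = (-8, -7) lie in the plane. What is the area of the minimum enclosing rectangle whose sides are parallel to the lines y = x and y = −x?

In coordinates u = x + y, v = x − y the rectangle is axis-aligned; the map (x,y)→(u,v) scales areas by 2.
u-values: 10, 12, 18, 1, -7, -15; range = 18 − (-15) = 33.
v-values: -2, 0, 2, -13, -5, -1; range = 2 − (-13) = 15.
Area = (33 × 15) / 2 = 247.5.

247.5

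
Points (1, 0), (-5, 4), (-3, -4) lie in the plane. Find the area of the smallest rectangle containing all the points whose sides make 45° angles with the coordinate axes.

40

In coordinates u = x + y, v = x − y the rectangle is axis-aligned; the map (x,y)→(u,v) scales areas by 2.
u-values: 1, -1, -7; range = 1 − (-7) = 8.
v-values: 1, -9, 1; range = 1 − (-9) = 10.
Area = (8 × 10) / 2 = 40.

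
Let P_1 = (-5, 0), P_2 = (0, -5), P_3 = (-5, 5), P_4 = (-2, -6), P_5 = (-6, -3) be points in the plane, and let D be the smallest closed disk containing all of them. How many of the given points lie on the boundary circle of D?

The minimum enclosing circle of a finite set is fixed by two of the points (as a diameter) or three (as a circumcircle).
The farthest pair is P_3–P_4 with squared distance 130. The circle on this segment as diameter has centre (-3.5, -0.5) and r² = 130/4 = 32.5.
Check P_1: distance² to centre = 2.5 ≤ 32.5, so it lies inside.
All remaining points lie in this disk, and no smaller disk contains both endpoints, so this is the minimum enclosing circle.
The points at distance exactly r from the centre are P_2, P_3, P_4 — 3 points.

3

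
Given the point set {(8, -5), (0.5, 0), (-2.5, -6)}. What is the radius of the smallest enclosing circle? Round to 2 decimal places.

5.31

Call the three points A, B, C in the order given.
Side lengths²: AB² = 81.25, AC² = 111.25, BC² = 45.
Since AC² = 111.25 < 81.25 + 45 = 126.25, the triangle is acute, so the smallest enclosing circle is the circumcircle.
Circumcentre = (2.6875, -4.84375), r² = 28.2470703125.
r = √(28.2470703125) ≈ 5.31.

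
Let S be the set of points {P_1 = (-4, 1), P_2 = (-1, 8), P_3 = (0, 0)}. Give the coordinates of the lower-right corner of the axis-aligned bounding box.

(0, 0)

x-range [-4, 0], y-range [0, 8].
The lower-right corner is (0, 0).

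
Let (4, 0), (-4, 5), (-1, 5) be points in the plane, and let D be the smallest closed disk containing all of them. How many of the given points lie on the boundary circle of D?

Call the three points A, B, C in the order given.
Side lengths²: AB² = 89, AC² = 50, BC² = 9.
Since AB² = 89 ≥ 50 + 9 = 59, the angle opposite AB is not acute, so the smallest enclosing circle has AB as diameter.
Centre = midpoint of AB = (0, 2.5), r² = 89/4 = 22.25.
The points at distance exactly r from the centre are (4, 0), (-4, 5) — 2 points.

2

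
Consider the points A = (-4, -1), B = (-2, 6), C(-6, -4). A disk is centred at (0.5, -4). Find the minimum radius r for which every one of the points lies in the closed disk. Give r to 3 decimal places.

10.308

The required radius is the distance from (0.5, -4) to the farthest point.
Squared distances: 29.25, 106.25, 42.25.
Maximum is 106.25, attained at B.
r = √(106.25) ≈ 10.308.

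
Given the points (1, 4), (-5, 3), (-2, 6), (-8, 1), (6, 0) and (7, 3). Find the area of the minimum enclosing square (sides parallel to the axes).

The bounding box has width 15 and height 6.
An axis-aligned square enclosing the set must have side ≥ max(width, height).
So the minimum side is max(15, 6) = 15.
Area = 15² = 225.

225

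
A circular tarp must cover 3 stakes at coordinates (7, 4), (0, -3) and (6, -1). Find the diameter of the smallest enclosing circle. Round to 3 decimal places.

Call the three points A, B, C in the order given.
Side lengths²: AB² = 98, AC² = 26, BC² = 40.
Since AB² = 98 ≥ 40 + 26 = 66, the angle opposite AB is not acute, so the smallest enclosing circle has AB as diameter.
Centre = midpoint of AB = (3.5, 0.5), r² = 98/4 = 24.5.
Diameter = 2r = 2√(24.5) ≈ 9.899.

9.899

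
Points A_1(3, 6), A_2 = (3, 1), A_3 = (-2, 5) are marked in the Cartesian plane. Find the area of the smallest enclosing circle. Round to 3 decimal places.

Side lengths²: A_1A_2² = 25, A_1A_3² = 26, A_2A_3² = 41.
Since A_2A_3² = 41 < 26 + 25 = 51, the triangle is acute, so the smallest enclosing circle is the circumcircle.
Circumcentre = (0.9, 3.5), r² = 10.66.
Area = π·r² = π·10.66 ≈ 33.489.

33.489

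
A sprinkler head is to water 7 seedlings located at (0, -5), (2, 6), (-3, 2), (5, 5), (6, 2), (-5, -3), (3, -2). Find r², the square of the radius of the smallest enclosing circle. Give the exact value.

41

The farthest pair is (5, 5)–(-5, -3) with squared distance 164. The circle on this segment as diameter has centre (0, 1) and r² = 164/4 = 41.
Check (0, -5): distance² to centre = 36 ≤ 41, so it lies inside.
All remaining points lie in this disk, and no smaller disk contains both endpoints, so this is the minimum enclosing circle.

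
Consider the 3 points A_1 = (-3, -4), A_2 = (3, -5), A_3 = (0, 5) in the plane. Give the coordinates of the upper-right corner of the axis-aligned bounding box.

x-range [-3, 3], y-range [-5, 5].
The upper-right corner is (3, 5).

(3, 5)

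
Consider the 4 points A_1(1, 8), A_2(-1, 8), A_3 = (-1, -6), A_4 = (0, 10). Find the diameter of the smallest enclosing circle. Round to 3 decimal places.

16.031

The minimum enclosing circle of a finite set is fixed by two of the points (as a diameter) or three (as a circumcircle).
The farthest pair is A_3–A_4 with squared distance 257. The circle on this segment as diameter has centre (-0.5, 2) and r² = 257/4 = 64.25.
Check A_1: distance² to centre = 38.25 ≤ 64.25, so it lies inside.
All remaining points lie in this disk, and no smaller disk contains both endpoints, so this is the minimum enclosing circle.
Diameter = 2r = 2√(64.25) ≈ 16.031.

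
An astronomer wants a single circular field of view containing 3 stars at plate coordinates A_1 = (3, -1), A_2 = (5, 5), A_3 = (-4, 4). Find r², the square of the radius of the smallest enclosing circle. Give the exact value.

Side lengths²: A_1A_2² = 40, A_1A_3² = 74, A_2A_3² = 82.
Since A_2A_3² = 82 < 74 + 40 = 114, the triangle is acute, so the smallest enclosing circle is the circumcircle.
Circumcentre = (17/26, 81/26), r² = 7585/338.

7585/338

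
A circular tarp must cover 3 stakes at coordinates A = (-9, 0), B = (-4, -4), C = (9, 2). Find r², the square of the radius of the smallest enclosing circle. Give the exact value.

82

Side lengths²: AB² = 41, AC² = 328, BC² = 205.
Since AC² = 328 ≥ 205 + 41 = 246, the angle opposite AC is not acute, so the smallest enclosing circle has AC as diameter.
Centre = midpoint of AC = (0, 1), r² = 328/4 = 82.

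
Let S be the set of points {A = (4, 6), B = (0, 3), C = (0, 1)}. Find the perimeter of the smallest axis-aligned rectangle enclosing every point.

Width = max x − min x = 4 − 0 = 4.
Height = max y − min y = 6 − 1 = 5.
Perimeter = 2(4 + 5) = 18.

18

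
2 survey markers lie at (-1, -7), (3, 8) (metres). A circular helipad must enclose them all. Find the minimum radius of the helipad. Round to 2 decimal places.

The smallest circle enclosing two points has them as diameter endpoints.
Centre = midpoint = (1, 0.5); r² = |(-1, -7)−(3, 8)|²/4 = 241/4 = 60.25.
r = √(60.25) ≈ 7.76.

7.76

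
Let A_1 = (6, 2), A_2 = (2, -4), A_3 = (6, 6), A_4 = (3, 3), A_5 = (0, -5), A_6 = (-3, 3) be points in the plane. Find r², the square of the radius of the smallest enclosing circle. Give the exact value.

57305/1458

A smallest enclosing disk is always determined by at most three of the input points on its boundary.
The minimum enclosing circle is determined by three boundary points: A_3, A_5, A_6.
Their circumcentre is (151/54, 11/18) with r² = 57305/1458.
The farthest remaining point A_2 is at distance² 31925/1458 ≤ 57305/1458.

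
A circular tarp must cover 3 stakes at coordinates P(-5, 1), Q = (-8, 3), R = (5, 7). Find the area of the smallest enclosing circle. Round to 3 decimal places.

Side lengths²: PQ² = 13, PR² = 136, QR² = 185.
Since QR² = 185 ≥ 136 + 13 = 149, the angle opposite QR is not acute, so the smallest enclosing circle has QR as diameter.
Centre = midpoint of QR = (-1.5, 5), r² = 185/4 = 46.25.
Area = π·r² = π·46.25 ≈ 145.299.

145.299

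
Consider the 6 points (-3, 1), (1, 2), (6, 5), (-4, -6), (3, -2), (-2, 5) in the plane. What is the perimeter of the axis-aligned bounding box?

42

Width = max x − min x = 6 − (-4) = 10.
Height = max y − min y = 5 − (-6) = 11.
Perimeter = 2(10 + 11) = 42.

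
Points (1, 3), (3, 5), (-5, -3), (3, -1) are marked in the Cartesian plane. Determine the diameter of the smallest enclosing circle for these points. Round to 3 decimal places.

The farthest pair is (3, 5)–(-5, -3) with squared distance 128. The circle on this segment as diameter has centre (-1, 1) and r² = 128/4 = 32.
Check (1, 3): distance² to centre = 8 ≤ 32, so it lies inside.
All remaining points lie in this disk, and no smaller disk contains both endpoints, so this is the minimum enclosing circle.
Diameter = 2r = 2√32 ≈ 11.314.

11.314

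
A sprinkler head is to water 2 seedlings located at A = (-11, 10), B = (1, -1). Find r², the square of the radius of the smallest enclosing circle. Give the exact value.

66.25

The smallest circle enclosing two points has them as diameter endpoints.
Centre = midpoint = (-5, 4.5); r² = |AB|²/4 = 265/4 = 66.25.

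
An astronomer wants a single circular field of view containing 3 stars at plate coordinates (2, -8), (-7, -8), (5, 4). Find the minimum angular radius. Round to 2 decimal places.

Call the three points A, B, C in the order given.
Side lengths²: AB² = 81, AC² = 153, BC² = 288.
Since BC² = 288 ≥ 153 + 81 = 234, the angle opposite BC is not acute, so the smallest enclosing circle has BC as diameter.
Centre = midpoint of BC = (-1, -2), r² = 288/4 = 72.
r = √72 ≈ 8.49.

8.49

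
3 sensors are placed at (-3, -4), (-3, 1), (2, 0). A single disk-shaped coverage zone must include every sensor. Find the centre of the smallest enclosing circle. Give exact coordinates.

(-0.9, -1.5)

Call the three points A, B, C in the order given.
Side lengths²: AB² = 25, AC² = 41, BC² = 26.
Since AC² = 41 < 26 + 25 = 51, the triangle is acute, so the smallest enclosing circle is the circumcircle.
Circumcentre = (-0.9, -1.5), r² = 10.66.
Centre = (-0.9, -1.5).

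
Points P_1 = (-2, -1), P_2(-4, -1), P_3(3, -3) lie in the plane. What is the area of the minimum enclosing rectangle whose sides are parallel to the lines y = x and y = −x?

In coordinates u = x + y, v = x − y the rectangle is axis-aligned; the map (x,y)→(u,v) scales areas by 2.
u-values: -3, -5, 0; range = 0 − (-5) = 5.
v-values: -1, -3, 6; range = 6 − (-3) = 9.
Area = (5 × 9) / 2 = 22.5.

22.5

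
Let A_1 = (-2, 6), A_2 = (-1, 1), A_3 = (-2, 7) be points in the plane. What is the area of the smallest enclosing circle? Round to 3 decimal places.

29.060

Side lengths²: A_1A_2² = 26, A_1A_3² = 1, A_2A_3² = 37.
Since A_2A_3² = 37 ≥ 26 + 1 = 27, the angle opposite A_2A_3 is not acute, so the smallest enclosing circle has A_2A_3 as diameter.
Centre = midpoint of A_2A_3 = (-1.5, 4), r² = 37/4 = 9.25.
Area = π·r² = π·9.25 ≈ 29.060.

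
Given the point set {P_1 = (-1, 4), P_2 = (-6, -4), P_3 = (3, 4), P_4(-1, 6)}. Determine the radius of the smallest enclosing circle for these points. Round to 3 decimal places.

The minimum enclosing circle of a finite set is fixed by two of the points (as a diameter) or three (as a circumcircle).
The farthest pair is P_2–P_3 with squared distance 145. The circle on this segment as diameter has centre (-1.5, 0) and r² = 145/4 = 36.25.
Check P_1: distance² to centre = 16.25 ≤ 36.25, so it lies inside.
All remaining points lie in this disk, and no smaller disk contains both endpoints, so this is the minimum enclosing circle.
r = √(36.25) ≈ 6.021.

6.021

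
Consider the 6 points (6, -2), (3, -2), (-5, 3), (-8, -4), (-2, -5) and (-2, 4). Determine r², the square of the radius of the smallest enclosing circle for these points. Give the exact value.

The minimum enclosing circle of a finite set is fixed by two of the points (as a diameter) or three (as a circumcircle).
The minimum enclosing circle is determined by three boundary points: (6, -2), (-5, 3), (-8, -4).
Their circumcentre is (-47/46, -131/46) with r² = 52925/1058.
The farthest remaining point (-2, 4) is at distance² 50625/1058 ≤ 52925/1058.

52925/1058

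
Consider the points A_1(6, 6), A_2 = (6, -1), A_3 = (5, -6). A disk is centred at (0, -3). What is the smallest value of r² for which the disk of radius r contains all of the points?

The required radius is the distance from (0, -3) to the farthest point.
Squared distances: 117, 40, 34.
Maximum is 117, attained at A_1.

117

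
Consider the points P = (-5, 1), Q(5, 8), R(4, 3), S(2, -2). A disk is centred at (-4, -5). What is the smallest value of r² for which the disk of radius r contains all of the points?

The required radius is the distance from (-4, -5) to the farthest point.
Squared distances: 37, 250, 128, 45.
Maximum is 250, attained at Q.

250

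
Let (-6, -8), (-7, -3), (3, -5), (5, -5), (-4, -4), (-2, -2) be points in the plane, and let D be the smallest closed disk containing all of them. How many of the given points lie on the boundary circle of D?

By Welzl's lemma the MEC is supported by two points (diametrically opposite) or three points (on a circumcircle).
The minimum enclosing circle is determined by three boundary points: (-6, -8), (-7, -3), (5, -5).
Their circumcentre is (-31/29, -128/29) with r² = 31265/841.
The farthest remaining point (3, -5) is at distance² 14213/841 ≤ 31265/841.
The points at distance exactly r from the centre are (-6, -8), (-7, -3), (5, -5) — 3 points.

3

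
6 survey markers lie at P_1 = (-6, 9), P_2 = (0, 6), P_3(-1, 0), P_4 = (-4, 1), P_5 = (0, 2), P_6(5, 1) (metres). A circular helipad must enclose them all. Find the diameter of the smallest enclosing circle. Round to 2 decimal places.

13.60

A smallest enclosing disk is always determined by at most three of the input points on its boundary.
The farthest pair is P_1–P_6 with squared distance 185. The circle on this segment as diameter has centre (-0.5, 5) and r² = 185/4 = 46.25.
Check P_2: distance² to centre = 1.25 ≤ 46.25, so it lies inside.
All remaining points lie in this disk, and no smaller disk contains both endpoints, so this is the minimum enclosing circle.
Diameter = 2r = 2√(46.25) ≈ 13.60.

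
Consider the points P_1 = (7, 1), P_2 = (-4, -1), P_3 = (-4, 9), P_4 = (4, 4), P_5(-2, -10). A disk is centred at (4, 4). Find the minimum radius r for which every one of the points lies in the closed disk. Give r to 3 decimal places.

The required radius is the distance from (4, 4) to the farthest point.
Squared distances: 18, 89, 89, 0, 232.
Maximum is 232, attained at P_5.
r = √232 ≈ 15.232.

15.232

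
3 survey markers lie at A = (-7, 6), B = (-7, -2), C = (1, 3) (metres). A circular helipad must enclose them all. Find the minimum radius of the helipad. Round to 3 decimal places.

Side lengths²: AB² = 64, AC² = 73, BC² = 89.
Since BC² = 89 < 73 + 64 = 137, the triangle is acute, so the smallest enclosing circle is the circumcircle.
Circumcentre = (-3.9375, 2), r² = 25.37890625.
r = √(25.37890625) ≈ 5.038.

5.038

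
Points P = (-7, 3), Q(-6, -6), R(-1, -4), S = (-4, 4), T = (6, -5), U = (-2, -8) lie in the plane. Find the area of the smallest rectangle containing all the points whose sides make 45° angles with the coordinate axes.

136.5

In coordinates u = x + y, v = x − y the rectangle is axis-aligned; the map (x,y)→(u,v) scales areas by 2.
u-values: -4, -12, -5, 0, 1, -10; range = 1 − (-12) = 13.
v-values: -10, 0, 3, -8, 11, 6; range = 11 − (-10) = 21.
Area = (13 × 21) / 2 = 136.5.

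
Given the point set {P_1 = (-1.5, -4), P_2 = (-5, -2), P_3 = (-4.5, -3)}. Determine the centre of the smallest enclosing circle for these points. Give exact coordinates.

Side lengths²: P_1P_2² = 16.25, P_1P_3² = 10, P_2P_3² = 1.25.
Since P_1P_2² = 16.25 ≥ 10 + 1.25 = 11.25, the angle opposite P_1P_2 is not acute, so the smallest enclosing circle has P_1P_2 as diameter.
Centre = midpoint of P_1P_2 = (-3.25, -3), r² = 16.25/4 = 4.0625.
Centre = (-3.25, -3).

(-3.25, -3)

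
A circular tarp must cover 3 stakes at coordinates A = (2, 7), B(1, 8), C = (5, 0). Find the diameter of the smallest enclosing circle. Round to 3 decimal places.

Side lengths²: AB² = 2, AC² = 58, BC² = 80.
Since BC² = 80 ≥ 58 + 2 = 60, the angle opposite BC is not acute, so the smallest enclosing circle has BC as diameter.
Centre = midpoint of BC = (3, 4), r² = 80/4 = 20.
Diameter = 2r = 2√20 ≈ 8.944.

8.944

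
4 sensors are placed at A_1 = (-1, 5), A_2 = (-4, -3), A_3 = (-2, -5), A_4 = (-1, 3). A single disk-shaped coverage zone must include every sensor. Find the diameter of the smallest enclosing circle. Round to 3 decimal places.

By Welzl's lemma the MEC is supported by two points (diametrically opposite) or three points (on a circumcircle).
The farthest pair is A_1–A_3 with squared distance 101. The circle on this segment as diameter has centre (-1.5, 0) and r² = 101/4 = 25.25.
Check A_2: distance² to centre = 15.25 ≤ 25.25, so it lies inside.
All remaining points lie in this disk, and no smaller disk contains both endpoints, so this is the minimum enclosing circle.
Diameter = 2r = 2√(25.25) ≈ 10.050.

10.050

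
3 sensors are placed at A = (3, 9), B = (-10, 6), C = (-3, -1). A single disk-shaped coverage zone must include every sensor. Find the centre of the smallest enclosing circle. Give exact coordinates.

(-3.125, 5.875)

Side lengths²: AB² = 178, AC² = 136, BC² = 98.
Since AB² = 178 < 136 + 98 = 234, the triangle is acute, so the smallest enclosing circle is the circumcircle.
Circumcentre = (-3.125, 5.875), r² = 47.28125.
Centre = (-3.125, 5.875).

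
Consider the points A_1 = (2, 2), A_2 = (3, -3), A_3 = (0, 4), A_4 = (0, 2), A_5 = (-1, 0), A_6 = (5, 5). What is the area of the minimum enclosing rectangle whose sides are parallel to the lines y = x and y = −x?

55

In coordinates u = x + y, v = x − y the rectangle is axis-aligned; the map (x,y)→(u,v) scales areas by 2.
u-values: 4, 0, 4, 2, -1, 10; range = 10 − (-1) = 11.
v-values: 0, 6, -4, -2, -1, 0; range = 6 − (-4) = 10.
Area = (11 × 10) / 2 = 55.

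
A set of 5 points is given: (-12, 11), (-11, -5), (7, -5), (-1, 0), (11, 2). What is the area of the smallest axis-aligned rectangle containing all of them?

368

x ranges over [-12, 11], width 23.
y ranges over [-5, 11], height 16.
Area = 23 × 16 = 368.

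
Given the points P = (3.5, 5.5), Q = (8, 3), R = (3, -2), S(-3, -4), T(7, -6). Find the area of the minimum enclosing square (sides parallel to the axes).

The bounding box has width 11 and height 11.5.
An axis-aligned square enclosing the set must have side ≥ max(width, height).
So the minimum side is max(11, 11.5) = 11.5.
Area = 11.5² = 132.25.

132.25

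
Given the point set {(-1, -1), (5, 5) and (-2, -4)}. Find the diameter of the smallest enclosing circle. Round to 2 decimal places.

Call the three points A, B, C in the order given.
Side lengths²: AB² = 72, AC² = 10, BC² = 130.
Since BC² = 130 ≥ 72 + 10 = 82, the angle opposite BC is not acute, so the smallest enclosing circle has BC as diameter.
Centre = midpoint of BC = (1.5, 0.5), r² = 130/4 = 32.5.
Diameter = 2r = 2√(32.5) ≈ 11.40.

11.40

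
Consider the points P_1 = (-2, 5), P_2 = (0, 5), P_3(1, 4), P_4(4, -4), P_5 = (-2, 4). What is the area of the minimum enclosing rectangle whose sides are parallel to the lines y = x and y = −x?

37.5

In coordinates u = x + y, v = x − y the rectangle is axis-aligned; the map (x,y)→(u,v) scales areas by 2.
u-values: 3, 5, 5, 0, 2; range = 5 − 0 = 5.
v-values: -7, -5, -3, 8, -6; range = 8 − (-7) = 15.
Area = (5 × 15) / 2 = 37.5.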